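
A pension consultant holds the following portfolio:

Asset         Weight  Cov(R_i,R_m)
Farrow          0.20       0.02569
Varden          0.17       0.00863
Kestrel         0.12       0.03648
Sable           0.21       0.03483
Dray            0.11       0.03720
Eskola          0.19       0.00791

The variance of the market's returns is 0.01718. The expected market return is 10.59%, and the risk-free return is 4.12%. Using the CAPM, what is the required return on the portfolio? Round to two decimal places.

β_Farrow = 0.02569 / 0.01718 = 1.4953
β_Varden = 0.00863 / 0.01718 = 0.5023
β_Kestrel = 0.03648 / 0.01718 = 2.1234
β_Sable = 0.03483 / 0.01718 = 2.0274
β_Dray = 0.03720 / 0.01718 = 2.1653
β_Eskola = 0.00791 / 0.01718 = 0.4604
β_P = Σ w_i β_i = 0.20×1.4953 + 0.17×0.5023 + 0.12×2.1234 + 0.21×2.0274 + 0.11×2.1653 + 0.19×0.4604 = 1.3907
MRP = 10.59% − 4.12% = 6.47%
E(R_P) = R_f + β_P × MRP = 4.12% + 1.3907 × 6.47% = 13.12%

13.12%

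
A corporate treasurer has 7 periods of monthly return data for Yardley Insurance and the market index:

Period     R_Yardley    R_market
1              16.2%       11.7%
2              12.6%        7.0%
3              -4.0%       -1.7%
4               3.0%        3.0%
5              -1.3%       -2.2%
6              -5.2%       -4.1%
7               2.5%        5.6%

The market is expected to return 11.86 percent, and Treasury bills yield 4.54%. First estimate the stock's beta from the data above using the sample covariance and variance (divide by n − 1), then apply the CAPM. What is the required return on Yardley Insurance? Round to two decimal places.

14.40%

Mean R_i = (16.2 + 12.6 − 4.0 + 3.0 − 1.3 − 5.2 + 2.5) / 7 = 3.4000%
Mean R_m = (11.7 + 7.0 − 1.7 + 3.0 − 2.2 − 4.1 + 5.6) / 7 = 2.7571%
Σ(R_i − R̄_i)(R_m − R̄_m) = 266.1000  ⇒  Cov = 266.1000 / 6 = 44.3500
Σ(R_m − R̄_m)² = 197.5771  ⇒  Var(R_m) = 197.5771 / 6 = 32.9295
β = Cov / Var(R_m) = 44.3500 / 32.9295 = 1.3468
MRP = 11.86% − 4.54% = 7.32%
E(R) = R_f + β × MRP = 4.54% + 1.3468 × 7.32% = 14.40%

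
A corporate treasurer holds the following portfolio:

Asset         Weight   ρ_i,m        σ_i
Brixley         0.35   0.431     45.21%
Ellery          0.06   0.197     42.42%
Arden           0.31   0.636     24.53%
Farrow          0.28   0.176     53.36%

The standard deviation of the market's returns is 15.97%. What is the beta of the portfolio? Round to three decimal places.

β_Brixley = 0.431 × 45.21% / 15.97% = 1.2201
β_Ellery = 0.197 × 42.42% / 15.97% = 0.5233
β_Arden = 0.636 × 24.53% / 15.97% = 0.9769
β_Farrow = 0.176 × 53.36% / 15.97% = 0.5881
β_P = Σ w_i β_i = 0.35×1.2201 + 0.06×0.5233 + 0.31×0.9769 + 0.28×0.5881 = 0.9259

0.926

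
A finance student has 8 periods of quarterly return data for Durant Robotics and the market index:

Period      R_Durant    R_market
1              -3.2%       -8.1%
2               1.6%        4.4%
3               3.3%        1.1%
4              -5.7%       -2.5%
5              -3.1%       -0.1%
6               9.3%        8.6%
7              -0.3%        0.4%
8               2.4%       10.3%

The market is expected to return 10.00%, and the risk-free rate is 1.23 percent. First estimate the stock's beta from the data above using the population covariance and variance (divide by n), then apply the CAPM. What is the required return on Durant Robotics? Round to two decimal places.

6.47%

Mean R_i = (-3.2 + 1.6 + 3.3 − 5.7 − 3.1 + 9.3 − 0.3 + 2.4) / 8 = 0.5375%
Mean R_m = (-8.1 + 4.4 + 1.1 − 2.5 − 0.1 + 8.6 + 0.4 + 10.3) / 8 = 1.7625%
Σ(R_i − R̄_i)(R_m − R̄_m) = 148.1513  ⇒  Cov = 148.1513 / 8 = 18.5189
Σ(R_m − R̄_m)² = 247.7988  ⇒  Var(R_m) = 247.7988 / 8 = 30.9749
β = Cov / Var(R_m) = 18.5189 / 30.9749 = 0.5979
MRP = 10.00% − 1.23% = 8.77%
E(R) = R_f + β × MRP = 1.23% + 0.5979 × 8.77% = 6.47%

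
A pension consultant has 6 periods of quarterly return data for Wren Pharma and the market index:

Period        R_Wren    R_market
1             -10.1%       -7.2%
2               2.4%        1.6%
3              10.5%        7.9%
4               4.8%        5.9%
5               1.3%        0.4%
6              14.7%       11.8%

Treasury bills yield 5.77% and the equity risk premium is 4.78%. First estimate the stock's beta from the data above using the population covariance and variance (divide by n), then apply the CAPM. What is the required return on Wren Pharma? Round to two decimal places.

Mean R_i = (-10.1 + 2.4 + 10.5 + 4.8 + 1.3 + 14.7) / 6 = 3.9333%
Mean R_m = (-7.2 + 1.6 + 7.9 + 5.9 + 0.4 + 11.8) / 6 = 3.4000%
Σ(R_i − R̄_i)(R_m − R̄_m) = 281.5700  ⇒  Cov = 281.5700 / 6 = 46.9283
Σ(R_m − R̄_m)² = 221.6600  ⇒  Var(R_m) = 221.6600 / 6 = 36.9433
β = Cov / Var(R_m) = 46.9283 / 36.9433 = 1.2703
E(R) = R_f + β × MRP = 5.77% + 1.2703 × 4.78% = 11.84%

11.84%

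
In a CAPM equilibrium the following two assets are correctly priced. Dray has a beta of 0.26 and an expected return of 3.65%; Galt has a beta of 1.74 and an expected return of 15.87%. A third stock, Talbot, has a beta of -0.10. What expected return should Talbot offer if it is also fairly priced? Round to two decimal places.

MRP (SML slope) = (15.87% − 3.65%) / (1.74 − 0.26) = 12.22% / 1.48 = 8.2568%
R_f (intercept) = 3.65% − 0.26 × 8.2568% = 1.5032%
E(R_Talbot) = R_f + β × MRP = 1.5032% + -0.10 × 8.2568% = 0.68%

0.68%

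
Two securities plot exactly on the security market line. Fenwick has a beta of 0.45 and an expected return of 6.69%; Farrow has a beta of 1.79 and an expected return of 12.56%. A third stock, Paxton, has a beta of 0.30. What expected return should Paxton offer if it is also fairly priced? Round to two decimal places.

6.03%

MRP (SML slope) = (12.56% − 6.69%) / (1.79 − 0.45) = 5.87% / 1.34 = 4.3806%
R_f (intercept) = 6.69% − 0.45 × 4.3806% = 4.7187%
E(R_Paxton) = R_f + β × MRP = 4.7187% + 0.30 × 4.3806% = 6.03%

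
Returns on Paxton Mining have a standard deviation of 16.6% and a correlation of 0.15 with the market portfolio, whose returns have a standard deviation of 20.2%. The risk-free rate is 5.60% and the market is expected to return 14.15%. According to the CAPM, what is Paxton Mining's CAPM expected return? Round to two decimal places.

6.65%

β = ρ × σ_i / σ_m = 0.15 × 16.6% / 20.2% = 0.1233
MRP = 14.15% − 5.60% = 8.55%
E(R) = 5.60% + 0.1233 × 8.55% = 6.65%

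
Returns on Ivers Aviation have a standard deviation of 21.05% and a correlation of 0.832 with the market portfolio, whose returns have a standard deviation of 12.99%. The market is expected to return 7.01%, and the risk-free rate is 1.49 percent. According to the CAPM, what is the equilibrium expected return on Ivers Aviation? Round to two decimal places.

8.93%

β = ρ × σ_i / σ_m = 0.832 × 21.05% / 12.99% = 1.3482
MRP = 7.01% − 1.49% = 5.52%
E(R) = 1.49% + 1.3482 × 5.52% = 8.93%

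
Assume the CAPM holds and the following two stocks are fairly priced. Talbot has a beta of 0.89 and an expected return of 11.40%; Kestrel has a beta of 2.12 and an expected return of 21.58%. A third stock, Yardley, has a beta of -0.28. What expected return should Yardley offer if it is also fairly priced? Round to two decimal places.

1.72%

MRP (SML slope) = (21.58% − 11.40%) / (2.12 − 0.89) = 10.18% / 1.23 = 8.2764%
R_f (intercept) = 11.40% − 0.89 × 8.2764% = 4.0340%
E(R_Yardley) = R_f + β × MRP = 4.0340% + -0.28 × 8.2764% = 1.72%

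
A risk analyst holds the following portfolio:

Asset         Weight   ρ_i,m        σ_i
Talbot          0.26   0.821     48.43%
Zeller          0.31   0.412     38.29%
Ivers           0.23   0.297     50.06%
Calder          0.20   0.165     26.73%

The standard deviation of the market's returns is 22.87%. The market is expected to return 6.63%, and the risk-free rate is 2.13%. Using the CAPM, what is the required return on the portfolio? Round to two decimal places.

β_Talbot = 0.821 × 48.43% / 22.87% = 1.7386
β_Zeller = 0.412 × 38.29% / 22.87% = 0.6898
β_Ivers = 0.297 × 50.06% / 22.87% = 0.6501
β_Calder = 0.165 × 26.73% / 22.87% = 0.1928
β_P = Σ w_i β_i = 0.26×1.7386 + 0.31×0.6898 + 0.23×0.6501 + 0.20×0.1928 = 0.8540
MRP = 6.63% − 2.13% = 4.50%
E(R_P) = R_f + β_P × MRP = 2.13% + 0.8540 × 4.50% = 5.97%

5.97%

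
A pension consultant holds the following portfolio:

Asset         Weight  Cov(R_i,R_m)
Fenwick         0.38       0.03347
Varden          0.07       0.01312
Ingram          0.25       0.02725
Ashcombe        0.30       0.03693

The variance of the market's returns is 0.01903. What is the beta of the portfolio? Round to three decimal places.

β_Fenwick = 0.03347 / 0.01903 = 1.7588
β_Varden = 0.01312 / 0.01903 = 0.6894
β_Ingram = 0.02725 / 0.01903 = 1.4319
β_Ashcombe = 0.03693 / 0.01903 = 1.9406
β_P = Σ w_i β_i = 0.38×1.7588 + 0.07×0.6894 + 0.25×1.4319 + 0.30×1.9406 = 1.6568

1.657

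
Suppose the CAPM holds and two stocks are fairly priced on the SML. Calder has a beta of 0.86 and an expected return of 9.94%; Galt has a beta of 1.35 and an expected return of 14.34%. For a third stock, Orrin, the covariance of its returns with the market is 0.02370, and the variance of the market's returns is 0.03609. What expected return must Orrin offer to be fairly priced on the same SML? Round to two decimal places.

MRP = (14.34% − 9.94%) / (1.35 − 0.86) = 8.9796%
R_f = 9.94% − 0.86 × 8.9796% = 2.2175%
β_Orrin = Cov / Var(R_m) = 0.02370 / 0.03609 = 0.6567
E(R_Orrin) = R_f + β × MRP = 2.2175% + 0.6567 × 8.9796% = 8.11%

8.11%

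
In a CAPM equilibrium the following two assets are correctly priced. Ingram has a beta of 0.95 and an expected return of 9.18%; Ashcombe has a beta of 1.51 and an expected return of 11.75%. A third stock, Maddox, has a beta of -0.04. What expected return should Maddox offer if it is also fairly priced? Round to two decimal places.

MRP (SML slope) = (11.75% − 9.18%) / (1.51 − 0.95) = 2.57% / 0.56 = 4.5893%
R_f (intercept) = 9.18% − 0.95 × 4.5893% = 4.8202%
E(R_Maddox) = R_f + β × MRP = 4.8202% + -0.04 × 4.5893% = 4.64%

4.64%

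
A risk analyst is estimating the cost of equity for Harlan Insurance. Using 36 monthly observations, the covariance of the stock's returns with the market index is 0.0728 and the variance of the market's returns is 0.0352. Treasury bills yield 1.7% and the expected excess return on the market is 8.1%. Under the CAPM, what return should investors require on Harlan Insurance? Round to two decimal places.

18.45%

β = Cov(R_i, R_m) / Var(R_m) = 0.0728 / 0.0352 = 2.0682
E(R) = R_f + β × MRP = 1.7% + 2.0682 × 8.1% = 18.45%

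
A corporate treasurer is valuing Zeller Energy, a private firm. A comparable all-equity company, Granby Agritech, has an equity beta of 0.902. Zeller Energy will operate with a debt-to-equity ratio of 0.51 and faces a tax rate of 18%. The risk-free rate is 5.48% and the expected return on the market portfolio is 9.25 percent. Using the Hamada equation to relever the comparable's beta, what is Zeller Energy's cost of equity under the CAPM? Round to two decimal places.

10.30%

β_L = β_U × [1 + (1 − t)(D/E)] = 0.902 × [1 + (1 − 0.18) × 0.51]
    = 0.902 × [1 + 0.82 × 0.51] = 0.902 × 1.4182 = 1.2792
MRP = 9.25% − 5.48% = 3.77%
E(R) = R_f + β_L × MRP = 5.48% + 1.2792 × 3.77% = 10.30%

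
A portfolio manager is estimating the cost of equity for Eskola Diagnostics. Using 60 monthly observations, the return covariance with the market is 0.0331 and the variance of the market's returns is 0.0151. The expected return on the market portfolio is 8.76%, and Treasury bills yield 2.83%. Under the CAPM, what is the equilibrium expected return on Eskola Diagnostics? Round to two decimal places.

β = Cov(R_i, R_m) / Var(R_m) = 0.0331 / 0.0151 = 2.1921
MRP = 8.76% − 2.83% = 5.93%
E(R) = R_f + β × MRP = 2.83% + 2.1921 × 5.93% = 15.83%

15.83%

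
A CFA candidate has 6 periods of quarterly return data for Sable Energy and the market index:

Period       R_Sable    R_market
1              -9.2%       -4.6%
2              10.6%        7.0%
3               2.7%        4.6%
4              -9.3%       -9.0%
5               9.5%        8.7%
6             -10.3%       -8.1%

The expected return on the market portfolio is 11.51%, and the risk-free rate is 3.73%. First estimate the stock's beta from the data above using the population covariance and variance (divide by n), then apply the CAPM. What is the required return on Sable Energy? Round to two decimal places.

13.10%

Mean R_i = (-9.2 + 10.6 + 2.7 − 9.3 + 9.5 − 10.3) / 6 = -1.0000%
Mean R_m = (-4.6 + 7.0 + 4.6 − 9.0 + 8.7 − 8.1) / 6 = -0.2333%
Σ(R_i − R̄_i)(R_m − R̄_m) = 377.3200  ⇒  Cov = 377.3200 / 6 = 62.8867
Σ(R_m − R̄_m)² = 313.2933  ⇒  Var(R_m) = 313.2933 / 6 = 52.2156
β = Cov / Var(R_m) = 62.8867 / 52.2156 = 1.2044
MRP = 11.51% − 3.73% = 7.78%
E(R) = R_f + β × MRP = 3.73% + 1.2044 × 7.78% = 13.10%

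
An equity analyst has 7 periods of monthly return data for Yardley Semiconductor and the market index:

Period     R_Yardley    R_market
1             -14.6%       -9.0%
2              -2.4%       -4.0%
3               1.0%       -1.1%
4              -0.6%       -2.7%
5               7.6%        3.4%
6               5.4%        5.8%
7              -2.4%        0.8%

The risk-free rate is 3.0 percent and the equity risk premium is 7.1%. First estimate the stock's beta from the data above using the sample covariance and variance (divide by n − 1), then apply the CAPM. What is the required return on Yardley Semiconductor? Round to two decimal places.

12.37%

Mean R_i = (-14.6 − 2.4 + 1.0 − 0.6 + 7.6 + 5.4 − 2.4) / 7 = -0.8571%
Mean R_m = (-9.0 − 4.0 − 1.1 − 2.7 + 3.4 + 5.8 + 0.8) / 7 = -0.9714%
Σ(R_i − R̄_i)(R_m − R̄_m) = 190.9314  ⇒  Cov = 190.9314 / 6 = 31.8219
Σ(R_m − R̄_m)² = 144.7343  ⇒  Var(R_m) = 144.7343 / 6 = 24.1224
β = Cov / Var(R_m) = 31.8219 / 24.1224 = 1.3192
E(R) = R_f + β × MRP = 3.0% + 1.3192 × 7.1% = 12.37%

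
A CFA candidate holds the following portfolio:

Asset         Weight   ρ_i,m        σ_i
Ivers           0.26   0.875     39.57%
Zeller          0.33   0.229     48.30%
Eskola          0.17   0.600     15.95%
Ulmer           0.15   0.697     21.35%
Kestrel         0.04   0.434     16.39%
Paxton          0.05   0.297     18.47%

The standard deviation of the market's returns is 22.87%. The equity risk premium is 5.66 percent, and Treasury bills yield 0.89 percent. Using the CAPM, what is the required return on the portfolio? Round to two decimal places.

β_Ivers = 0.875 × 39.57% / 22.87% = 1.5139
β_Zeller = 0.229 × 48.30% / 22.87% = 0.4836
β_Eskola = 0.600 × 15.95% / 22.87% = 0.4185
β_Ulmer = 0.697 × 21.35% / 22.87% = 0.6507
β_Kestrel = 0.434 × 16.39% / 22.87% = 0.3110
β_Paxton = 0.297 × 18.47% / 22.87% = 0.2399
β_P = Σ w_i β_i = 0.26×1.5139 + 0.33×0.4836 + 0.17×0.4185 + 0.15×0.6507 + 0.04×0.3110 + 0.05×0.2399 = 0.7464
E(R_P) = R_f + β_P × MRP = 0.89% + 0.7464 × 5.66% = 5.11%

5.11%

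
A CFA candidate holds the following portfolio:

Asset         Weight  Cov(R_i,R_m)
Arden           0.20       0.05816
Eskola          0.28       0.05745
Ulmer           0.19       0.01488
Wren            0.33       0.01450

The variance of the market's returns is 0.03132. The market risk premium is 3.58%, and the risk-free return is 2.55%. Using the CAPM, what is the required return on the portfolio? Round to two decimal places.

β_Arden = 0.05816 / 0.03132 = 1.8570
β_Eskola = 0.05745 / 0.03132 = 1.8343
β_Ulmer = 0.01488 / 0.03132 = 0.4751
β_Wren = 0.01450 / 0.03132 = 0.4630
β_P = Σ w_i β_i = 0.20×1.8570 + 0.28×1.8343 + 0.19×0.4751 + 0.33×0.4630 = 1.1281
E(R_P) = R_f + β_P × MRP = 2.55% + 1.1281 × 3.58% = 6.59%

6.59%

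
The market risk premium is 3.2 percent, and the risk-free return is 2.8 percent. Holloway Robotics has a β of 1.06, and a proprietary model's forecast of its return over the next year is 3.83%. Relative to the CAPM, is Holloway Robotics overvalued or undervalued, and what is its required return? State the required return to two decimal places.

Required return = R_f + β·MRP = 2.8% + 1.06 × 3.2% = 6.19%
Forecast 3.83% < required 6.19% → the stock plots below the SML → overvalued.

Overvalued; required return 6.19%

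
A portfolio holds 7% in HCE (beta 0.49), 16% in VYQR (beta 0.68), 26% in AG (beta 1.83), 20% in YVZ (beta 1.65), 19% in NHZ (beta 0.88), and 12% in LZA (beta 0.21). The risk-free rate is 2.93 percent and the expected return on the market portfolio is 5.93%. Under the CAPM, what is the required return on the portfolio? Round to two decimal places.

6.35%

β_P = Σ w_i β_i = 0.07×0.49 + 0.16×0.68 + 0.26×1.83 + 0.20×1.65 + 0.19×0.88 + 0.12×0.21 = 1.1413
MRP = 5.93% − 2.93% = 3.00%
E(R_P) = R_f + β_P × MRP = 2.93% + 1.1413 × 3.00% = 6.35%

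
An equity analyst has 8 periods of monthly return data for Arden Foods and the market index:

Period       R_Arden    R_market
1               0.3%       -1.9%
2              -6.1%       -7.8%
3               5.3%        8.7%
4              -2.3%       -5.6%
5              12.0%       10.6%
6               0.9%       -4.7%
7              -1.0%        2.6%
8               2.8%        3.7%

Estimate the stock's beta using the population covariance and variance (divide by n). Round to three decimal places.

0.708

Mean R_i = (0.3 − 6.1 + 5.3 − 2.3 + 12.0 + 0.9 − 1.0 + 2.8) / 8 = 1.4875%
Mean R_m = (-1.9 − 7.8 + 8.7 − 5.6 + 10.6 − 4.7 + 2.6 + 3.7) / 8 = 0.7000%
Σ(R_i − R̄_i)(R_m − R̄_m) = 228.4000  ⇒  Cov = 228.4000 / 8 = 28.5500
Σ(R_m − R̄_m)² = 322.4800  ⇒  Var(R_m) = 322.4800 / 8 = 40.3100
β = Cov / Var(R_m) = 28.5500 / 40.3100 = 0.7083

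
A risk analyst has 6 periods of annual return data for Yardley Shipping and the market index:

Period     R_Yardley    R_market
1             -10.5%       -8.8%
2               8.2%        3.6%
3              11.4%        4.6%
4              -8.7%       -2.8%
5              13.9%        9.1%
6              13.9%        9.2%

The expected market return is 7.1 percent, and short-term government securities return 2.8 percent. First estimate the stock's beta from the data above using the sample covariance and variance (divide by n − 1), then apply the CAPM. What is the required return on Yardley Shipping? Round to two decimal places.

9.39%

Mean R_i = (-10.5 + 8.2 + 11.4 − 8.7 + 13.9 + 13.9) / 6 = 4.7000%
Mean R_m = (-8.8 + 3.6 + 4.6 − 2.8 + 9.1 + 9.2) / 6 = 2.4833%
Σ(R_i − R̄_i)(R_m − R̄_m) = 383.0600  ⇒  Cov = 383.0600 / 5 = 76.6120
Σ(R_m − R̄_m)² = 249.8483  ⇒  Var(R_m) = 249.8483 / 5 = 49.9697
β = Cov / Var(R_m) = 76.6120 / 49.9697 = 1.5332
MRP = 7.1% − 2.8% = 4.30%
E(R) = R_f + β × MRP = 2.8% + 1.5332 × 4.3% = 9.39%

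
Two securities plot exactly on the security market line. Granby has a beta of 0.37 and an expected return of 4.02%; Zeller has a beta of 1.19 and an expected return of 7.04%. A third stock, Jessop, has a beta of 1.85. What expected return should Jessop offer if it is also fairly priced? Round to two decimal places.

MRP (SML slope) = (7.04% − 4.02%) / (1.19 − 0.37) = 3.02% / 0.82 = 3.6829%
R_f (intercept) = 4.02% − 0.37 × 3.6829% = 2.6573%
E(R_Jessop) = R_f + β × MRP = 2.6573% + 1.85 × 3.6829% = 9.47%

9.47%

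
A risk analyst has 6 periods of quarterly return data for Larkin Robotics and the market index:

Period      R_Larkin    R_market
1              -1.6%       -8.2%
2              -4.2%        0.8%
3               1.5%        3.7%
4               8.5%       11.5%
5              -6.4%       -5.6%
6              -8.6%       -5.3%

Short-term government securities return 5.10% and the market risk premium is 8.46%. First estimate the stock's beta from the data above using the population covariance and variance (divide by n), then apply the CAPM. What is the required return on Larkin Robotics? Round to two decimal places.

10.98%

Mean R_i = (-1.6 − 4.2 + 1.5 + 8.5 − 6.4 − 8.6) / 6 = -1.8000%
Mean R_m = (-8.2 + 0.8 + 3.7 + 11.5 − 5.6 − 5.3) / 6 = -0.5167%
Σ(R_i − R̄_i)(R_m − R̄_m) = 188.9000  ⇒  Cov = 188.9000 / 6 = 31.4833
Σ(R_m − R̄_m)² = 271.6683  ⇒  Var(R_m) = 271.6683 / 6 = 45.2781
β = Cov / Var(R_m) = 31.4833 / 45.2781 = 0.6953
E(R) = R_f + β × MRP = 5.10% + 0.6953 × 8.46% = 10.98%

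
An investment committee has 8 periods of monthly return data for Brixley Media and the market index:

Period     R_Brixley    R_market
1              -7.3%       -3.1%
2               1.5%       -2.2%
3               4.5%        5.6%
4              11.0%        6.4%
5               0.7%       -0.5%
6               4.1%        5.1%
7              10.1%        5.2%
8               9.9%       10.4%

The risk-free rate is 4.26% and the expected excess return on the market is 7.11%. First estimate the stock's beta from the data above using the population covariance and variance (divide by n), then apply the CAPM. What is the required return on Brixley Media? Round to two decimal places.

Mean R_i = (-7.3 + 1.5 + 4.5 + 11.0 + 0.7 + 4.1 + 10.1 + 9.9) / 8 = 4.3125%
Mean R_m = (-3.1 − 2.2 + 5.6 + 6.4 − 0.5 + 5.1 + 5.2 + 10.4) / 8 = 3.3625%
Σ(R_i − R̄_i)(R_m − R̄_m) = 174.9638  ⇒  Cov = 174.9638 / 8 = 21.8705
Σ(R_m − R̄_m)² = 157.7788  ⇒  Var(R_m) = 157.7788 / 8 = 19.7224
β = Cov / Var(R_m) = 21.8705 / 19.7224 = 1.1089
E(R) = R_f + β × MRP = 4.26% + 1.1089 × 7.11% = 12.14%

12.14%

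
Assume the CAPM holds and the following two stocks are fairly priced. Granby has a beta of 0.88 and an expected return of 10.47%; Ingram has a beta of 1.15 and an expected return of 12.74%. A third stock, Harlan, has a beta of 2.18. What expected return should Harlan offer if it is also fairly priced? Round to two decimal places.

MRP (SML slope) = (12.74% − 10.47%) / (1.15 − 0.88) = 2.27% / 0.27 = 8.4074%
R_f (intercept) = 10.47% − 0.88 × 8.4074% = 3.0715%
E(R_Harlan) = R_f + β × MRP = 3.0715% + 2.18 × 8.4074% = 21.40%

21.40%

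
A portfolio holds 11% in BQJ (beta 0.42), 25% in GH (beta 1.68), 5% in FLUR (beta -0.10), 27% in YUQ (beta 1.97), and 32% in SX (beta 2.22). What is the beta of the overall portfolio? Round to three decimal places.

1.704

β_P = Σ w_i β_i = 0.11×0.42 + 0.25×1.68 + 0.05×-0.10 + 0.27×1.97 + 0.32×2.22 = 1.7035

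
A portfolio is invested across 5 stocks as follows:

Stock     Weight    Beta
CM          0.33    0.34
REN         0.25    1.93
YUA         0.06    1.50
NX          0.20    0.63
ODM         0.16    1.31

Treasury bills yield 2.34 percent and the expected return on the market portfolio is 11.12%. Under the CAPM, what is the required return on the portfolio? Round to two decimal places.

β_P = Σ w_i β_i = 0.33×0.34 + 0.25×1.93 + 0.06×1.50 + 0.20×0.63 + 0.16×1.31 = 1.0203
MRP = 11.12% − 2.34% = 8.78%
E(R_P) = R_f + β_P × MRP = 2.34% + 1.0203 × 8.78% = 11.30%

11.30%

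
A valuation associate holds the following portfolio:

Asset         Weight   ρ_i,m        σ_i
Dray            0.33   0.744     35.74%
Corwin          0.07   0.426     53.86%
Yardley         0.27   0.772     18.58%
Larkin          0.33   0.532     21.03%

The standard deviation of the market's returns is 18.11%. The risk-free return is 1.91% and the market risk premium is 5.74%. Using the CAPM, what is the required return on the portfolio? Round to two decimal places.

7.60%

β_Dray = 0.744 × 35.74% / 18.11% = 1.4683
β_Corwin = 0.426 × 53.86% / 18.11% = 1.2669
β_Yardley = 0.772 × 18.58% / 18.11% = 0.7920
β_Larkin = 0.532 × 21.03% / 18.11% = 0.6178
β_P = Σ w_i β_i = 0.33×1.4683 + 0.07×1.2669 + 0.27×0.7920 + 0.33×0.6178 = 0.9909
E(R_P) = R_f + β_P × MRP = 1.91% + 0.9909 × 5.74% = 7.60%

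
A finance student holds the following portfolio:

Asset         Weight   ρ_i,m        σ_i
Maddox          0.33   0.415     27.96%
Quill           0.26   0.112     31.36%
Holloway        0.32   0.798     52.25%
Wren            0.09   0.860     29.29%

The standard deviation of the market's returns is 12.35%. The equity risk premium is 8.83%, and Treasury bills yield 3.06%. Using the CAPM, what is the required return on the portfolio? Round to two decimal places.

17.61%

β_Maddox = 0.415 × 27.96% / 12.35% = 0.9395
β_Quill = 0.112 × 31.36% / 12.35% = 0.2844
β_Holloway = 0.798 × 52.25% / 12.35% = 3.3762
β_Wren = 0.860 × 29.29% / 12.35% = 2.0396
β_P = Σ w_i β_i = 0.33×0.9395 + 0.26×0.2844 + 0.32×3.3762 + 0.09×2.0396 = 1.6479
E(R_P) = R_f + β_P × MRP = 3.06% + 1.6479 × 8.83% = 17.61%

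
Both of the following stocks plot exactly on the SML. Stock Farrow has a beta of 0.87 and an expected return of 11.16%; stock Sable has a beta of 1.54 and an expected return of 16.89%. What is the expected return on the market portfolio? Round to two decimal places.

12.27%

Both satisfy E(R) = R_f + β·MRP, so the slope of the SML is
MRP = (16.89% − 11.16%) / (1.54 − 0.87) = 5.73% / 0.67 = 8.5522%
R_f = E(R_Farrow) − β_Farrow·MRP = 11.16% − 0.87 × 8.5522% = 3.7196%
E(R_m) = R_f + MRP = 3.7196% + 8.5522% = 12.27%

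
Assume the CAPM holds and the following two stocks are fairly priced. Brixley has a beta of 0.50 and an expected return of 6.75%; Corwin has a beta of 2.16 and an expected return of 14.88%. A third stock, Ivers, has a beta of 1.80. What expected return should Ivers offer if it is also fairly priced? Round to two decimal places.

13.12%

MRP (SML slope) = (14.88% − 6.75%) / (2.16 − 0.50) = 8.13% / 1.66 = 4.8976%
R_f (intercept) = 6.75% − 0.50 × 4.8976% = 4.3012%
E(R_Ivers) = R_f + β × MRP = 4.3012% + 1.80 × 4.8976% = 13.12%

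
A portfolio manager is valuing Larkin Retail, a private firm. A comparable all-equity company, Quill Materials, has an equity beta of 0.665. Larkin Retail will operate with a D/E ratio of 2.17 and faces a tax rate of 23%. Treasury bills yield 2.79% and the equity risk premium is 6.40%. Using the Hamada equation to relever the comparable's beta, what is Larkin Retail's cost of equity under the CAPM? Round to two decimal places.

β_L = β_U × [1 + (1 − t)(D/E)] = 0.665 × [1 + (1 − 0.23) × 2.17]
    = 0.665 × [1 + 0.77 × 2.17] = 0.665 × 2.6709 = 1.7761
E(R) = R_f + β_L × MRP = 2.79% + 1.7761 × 6.40% = 14.16%

14.16%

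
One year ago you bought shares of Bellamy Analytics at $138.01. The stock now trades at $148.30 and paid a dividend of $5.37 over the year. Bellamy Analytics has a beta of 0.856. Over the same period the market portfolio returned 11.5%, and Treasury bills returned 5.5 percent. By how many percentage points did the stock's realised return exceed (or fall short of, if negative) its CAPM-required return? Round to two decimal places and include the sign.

Realised HPR = (P1 + D1 − P0) / P0 = (148.30 + 5.37 − 138.01) / 138.01 = 15.66 / 138.01 = 11.3470%
MRP = 11.5% − 5.5% = 6.00%
CAPM required = R_f + β·MRP = 5.5% + 0.856 × 6.0% = 10.6360%
α = realised − required = 11.3470% − 10.6360% = +0.71%

+0.71%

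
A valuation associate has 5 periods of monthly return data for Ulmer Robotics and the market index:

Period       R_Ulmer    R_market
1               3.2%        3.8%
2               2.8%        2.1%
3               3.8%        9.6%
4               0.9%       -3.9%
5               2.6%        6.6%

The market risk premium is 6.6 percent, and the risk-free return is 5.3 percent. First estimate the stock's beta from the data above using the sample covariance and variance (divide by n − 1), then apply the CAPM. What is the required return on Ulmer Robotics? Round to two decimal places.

6.56%

Mean R_i = (3.2 + 2.8 + 3.8 + 0.9 + 2.6) / 5 = 2.6600%
Mean R_m = (3.8 + 2.1 + 9.6 − 3.9 + 6.6) / 5 = 3.6400%
Σ(R_i − R̄_i)(R_m − R̄_m) = 19.7580  ⇒  Cov = 19.7580 / 4 = 4.9395
Σ(R_m − R̄_m)² = 103.5320  ⇒  Var(R_m) = 103.5320 / 4 = 25.8830
β = Cov / Var(R_m) = 4.9395 / 25.8830 = 0.1908
E(R) = R_f + β × MRP = 5.3% + 0.1908 × 6.6% = 6.56%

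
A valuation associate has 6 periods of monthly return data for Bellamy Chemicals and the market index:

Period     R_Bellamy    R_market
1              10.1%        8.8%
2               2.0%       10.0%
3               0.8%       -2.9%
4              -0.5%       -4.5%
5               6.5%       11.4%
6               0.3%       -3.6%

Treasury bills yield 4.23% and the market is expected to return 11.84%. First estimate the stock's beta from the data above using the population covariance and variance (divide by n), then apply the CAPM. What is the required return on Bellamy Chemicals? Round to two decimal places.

Mean R_i = (10.1 + 2.0 + 0.8 − 0.5 + 6.5 + 0.3) / 6 = 3.2000%
Mean R_m = (8.8 + 10.0 − 2.9 − 4.5 + 11.4 − 3.6) / 6 = 3.2000%
Σ(R_i − R̄_i)(R_m − R̄_m) = 120.3900  ⇒  Cov = 120.3900 / 6 = 20.0650
Σ(R_m − R̄_m)² = 287.5800  ⇒  Var(R_m) = 287.5800 / 6 = 47.9300
β = Cov / Var(R_m) = 20.0650 / 47.9300 = 0.4186
MRP = 11.84% − 4.23% = 7.61%
E(R) = R_f + β × MRP = 4.23% + 0.4186 × 7.61% = 7.42%

7.42%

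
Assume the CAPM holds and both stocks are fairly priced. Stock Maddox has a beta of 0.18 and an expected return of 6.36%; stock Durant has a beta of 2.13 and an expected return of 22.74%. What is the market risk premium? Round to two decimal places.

8.40%

Both satisfy E(R) = R_f + β·MRP, so the slope of the SML is
MRP = (22.74% − 6.36%) / (2.13 − 0.18) = 16.38% / 1.95 = 8.4000%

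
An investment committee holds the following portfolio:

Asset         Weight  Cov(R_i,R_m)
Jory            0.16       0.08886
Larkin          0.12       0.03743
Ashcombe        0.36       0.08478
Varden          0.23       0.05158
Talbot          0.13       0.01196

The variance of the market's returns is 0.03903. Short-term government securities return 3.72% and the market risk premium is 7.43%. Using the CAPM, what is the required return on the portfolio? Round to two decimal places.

15.65%

β_Jory = 0.08886 / 0.03903 = 2.2767
β_Larkin = 0.03743 / 0.03903 = 0.9590
β_Ashcombe = 0.08478 / 0.03903 = 2.1722
β_Varden = 0.05158 / 0.03903 = 1.3215
β_Talbot = 0.01196 / 0.03903 = 0.3064
β_P = Σ w_i β_i = 0.16×2.2767 + 0.12×0.9590 + 0.36×2.1722 + 0.23×1.3215 + 0.13×0.3064 = 1.6051
E(R_P) = R_f + β_P × MRP = 3.72% + 1.6051 × 7.43% = 15.65%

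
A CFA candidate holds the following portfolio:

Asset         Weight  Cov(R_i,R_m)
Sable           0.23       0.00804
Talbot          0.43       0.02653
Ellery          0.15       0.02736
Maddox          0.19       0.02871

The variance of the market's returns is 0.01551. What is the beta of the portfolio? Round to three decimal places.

β_Sable = 0.00804 / 0.01551 = 0.5184
β_Talbot = 0.02653 / 0.01551 = 1.7105
β_Ellery = 0.02736 / 0.01551 = 1.7640
β_Maddox = 0.02871 / 0.01551 = 1.8511
β_P = Σ w_i β_i = 0.23×0.5184 + 0.43×1.7105 + 0.15×1.7640 + 0.19×1.8511 = 1.4711

1.471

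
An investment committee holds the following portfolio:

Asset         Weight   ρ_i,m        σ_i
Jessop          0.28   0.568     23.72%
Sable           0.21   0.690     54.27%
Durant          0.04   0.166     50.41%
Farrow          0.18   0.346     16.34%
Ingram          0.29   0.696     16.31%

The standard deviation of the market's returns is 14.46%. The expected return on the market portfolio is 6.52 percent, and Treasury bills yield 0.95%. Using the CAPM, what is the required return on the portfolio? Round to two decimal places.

β_Jessop = 0.568 × 23.72% / 14.46% = 0.9317
β_Sable = 0.690 × 54.27% / 14.46% = 2.5896
β_Durant = 0.166 × 50.41% / 14.46% = 0.5787
β_Farrow = 0.346 × 16.34% / 14.46% = 0.3910
β_Ingram = 0.696 × 16.31% / 14.46% = 0.7850
β_P = Σ w_i β_i = 0.28×0.9317 + 0.21×2.5896 + 0.04×0.5787 + 0.18×0.3910 + 0.29×0.7850 = 1.1259
MRP = 6.52% − 0.95% = 5.57%
E(R_P) = R_f + β_P × MRP = 0.95% + 1.1259 × 5.57% = 7.22%

7.22%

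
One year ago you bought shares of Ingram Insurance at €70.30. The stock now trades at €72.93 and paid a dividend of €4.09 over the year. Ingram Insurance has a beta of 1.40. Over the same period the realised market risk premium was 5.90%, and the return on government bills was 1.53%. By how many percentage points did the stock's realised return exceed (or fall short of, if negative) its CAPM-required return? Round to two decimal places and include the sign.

-0.23%

Realised HPR = (P1 + D1 − P0) / P0 = (72.93 + 4.09 − 70.30) / 70.30 = 6.72 / 70.30 = 9.5590%
CAPM required = R_f + β·MRP = 1.53% + 1.40 × 5.90% = 9.7900%
α = realised − required = 9.5590% − 9.7900% = -0.23%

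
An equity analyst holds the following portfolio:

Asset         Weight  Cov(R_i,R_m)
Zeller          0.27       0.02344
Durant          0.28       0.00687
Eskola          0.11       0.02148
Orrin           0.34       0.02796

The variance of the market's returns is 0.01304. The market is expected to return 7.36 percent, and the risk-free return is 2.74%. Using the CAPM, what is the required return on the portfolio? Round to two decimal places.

9.87%

β_Zeller = 0.02344 / 0.01304 = 1.7975
β_Durant = 0.00687 / 0.01304 = 0.5268
β_Eskola = 0.02148 / 0.01304 = 1.6472
β_Orrin = 0.02796 / 0.01304 = 2.1442
β_P = Σ w_i β_i = 0.27×1.7975 + 0.28×0.5268 + 0.11×1.6472 + 0.34×2.1442 = 1.5430
MRP = 7.36% − 2.74% = 4.62%
E(R_P) = R_f + β_P × MRP = 2.74% + 1.5430 × 4.62% = 9.87%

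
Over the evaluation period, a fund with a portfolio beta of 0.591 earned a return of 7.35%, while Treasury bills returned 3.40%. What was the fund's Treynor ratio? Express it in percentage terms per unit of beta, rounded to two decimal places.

6.68%

Treynor = (R_P − R_f) / β_P = (7.35% − 3.40%) / 0.5910 = 3.95% / 0.5910 = 6.68%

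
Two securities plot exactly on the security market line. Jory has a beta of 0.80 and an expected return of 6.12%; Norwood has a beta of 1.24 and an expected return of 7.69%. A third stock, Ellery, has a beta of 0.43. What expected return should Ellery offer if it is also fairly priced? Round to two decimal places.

4.80%

MRP (SML slope) = (7.69% − 6.12%) / (1.24 − 0.80) = 1.57% / 0.44 = 3.5682%
R_f (intercept) = 6.12% − 0.80 × 3.5682% = 3.2654%
E(R_Ellery) = R_f + β × MRP = 3.2654% + 0.43 × 3.5682% = 4.80%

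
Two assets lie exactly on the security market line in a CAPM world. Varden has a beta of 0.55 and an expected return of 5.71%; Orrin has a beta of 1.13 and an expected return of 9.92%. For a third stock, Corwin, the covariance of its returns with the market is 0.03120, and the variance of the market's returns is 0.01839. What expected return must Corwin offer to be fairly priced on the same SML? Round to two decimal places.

14.03%

MRP = (9.92% − 5.71%) / (1.13 − 0.55) = 7.2586%
R_f = 5.71% − 0.55 × 7.2586% = 1.7178%
β_Corwin = Cov / Var(R_m) = 0.03120 / 0.01839 = 1.6966
E(R_Corwin) = R_f + β × MRP = 1.7178% + 1.6966 × 7.2586% = 14.03%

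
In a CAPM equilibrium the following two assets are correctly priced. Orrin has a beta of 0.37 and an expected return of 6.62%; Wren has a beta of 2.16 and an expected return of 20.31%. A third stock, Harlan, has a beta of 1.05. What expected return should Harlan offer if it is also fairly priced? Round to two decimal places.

MRP (SML slope) = (20.31% − 6.62%) / (2.16 − 0.37) = 13.69% / 1.79 = 7.6480%
R_f (intercept) = 6.62% − 0.37 × 7.6480% = 3.7902%
E(R_Harlan) = R_f + β × MRP = 3.7902% + 1.05 × 7.6480% = 11.82%

11.82%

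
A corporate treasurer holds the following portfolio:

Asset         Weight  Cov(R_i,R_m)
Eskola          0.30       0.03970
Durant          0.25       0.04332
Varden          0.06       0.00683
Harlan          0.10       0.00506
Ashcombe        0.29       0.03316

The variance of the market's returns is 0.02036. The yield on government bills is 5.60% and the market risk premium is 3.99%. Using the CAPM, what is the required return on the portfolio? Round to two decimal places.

12.12%

β_Eskola = 0.03970 / 0.02036 = 1.9499
β_Durant = 0.04332 / 0.02036 = 2.1277
β_Varden = 0.00683 / 0.02036 = 0.3355
β_Harlan = 0.00506 / 0.02036 = 0.2485
β_Ashcombe = 0.03316 / 0.02036 = 1.6287
β_P = Σ w_i β_i = 0.30×1.9499 + 0.25×2.1277 + 0.06×0.3355 + 0.10×0.2485 + 0.29×1.6287 = 1.6342
E(R_P) = R_f + β_P × MRP = 5.60% + 1.6342 × 3.99% = 12.12%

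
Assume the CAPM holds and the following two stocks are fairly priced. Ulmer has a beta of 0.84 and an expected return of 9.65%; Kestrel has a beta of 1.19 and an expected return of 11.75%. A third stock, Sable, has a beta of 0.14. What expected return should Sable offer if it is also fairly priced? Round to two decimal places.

5.45%

MRP (SML slope) = (11.75% − 9.65%) / (1.19 − 0.84) = 2.10% / 0.35 = 6.0000%
R_f (intercept) = 9.65% − 0.84 × 6.0000% = 4.6100%
E(R_Sable) = R_f + β × MRP = 4.6100% + 0.14 × 6.0000% = 5.45%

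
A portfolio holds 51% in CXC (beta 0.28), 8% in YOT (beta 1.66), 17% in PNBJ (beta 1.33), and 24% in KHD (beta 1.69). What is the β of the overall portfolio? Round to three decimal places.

β_P = Σ w_i β_i = 0.51×0.28 + 0.08×1.66 + 0.17×1.33 + 0.24×1.69 = 0.9073

0.907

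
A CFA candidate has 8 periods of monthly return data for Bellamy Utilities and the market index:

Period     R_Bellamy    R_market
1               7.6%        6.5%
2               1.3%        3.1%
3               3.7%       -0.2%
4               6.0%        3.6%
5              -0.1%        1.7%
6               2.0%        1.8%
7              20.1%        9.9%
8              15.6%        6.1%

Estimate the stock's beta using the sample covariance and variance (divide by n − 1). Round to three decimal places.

1.935

Mean R_i = (7.6 + 1.3 + 3.7 + 6.0 − 0.1 + 2.0 + 20.1 + 15.6) / 8 = 7.0250%
Mean R_m = (6.5 + 3.1 − 0.2 + 3.6 + 1.7 + 1.8 + 9.9 + 6.1) / 8 = 4.0625%
Σ(R_i − R̄_i)(R_m − R̄_m) = 143.5575  ⇒  Cov = 143.5575 / 7 = 20.5082
Σ(R_m − R̄_m)² = 74.1788  ⇒  Var(R_m) = 74.1788 / 7 = 10.5970
β = Cov / Var(R_m) = 20.5082 / 10.5970 = 1.9353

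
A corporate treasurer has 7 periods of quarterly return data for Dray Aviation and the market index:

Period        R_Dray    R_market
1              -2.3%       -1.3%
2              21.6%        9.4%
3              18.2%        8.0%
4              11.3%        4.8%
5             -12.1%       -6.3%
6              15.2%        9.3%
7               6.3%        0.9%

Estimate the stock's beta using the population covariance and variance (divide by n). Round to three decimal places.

1.956

Mean R_i = (-2.3 + 21.6 + 18.2 + 11.3 − 12.1 + 15.2 + 6.3) / 7 = 8.3143%
Mean R_m = (-1.3 + 9.4 + 8.0 + 4.8 − 6.3 + 9.3 + 0.9) / 7 = 3.5429%
Σ(R_i − R̄_i)(R_m − R̄_m) = 422.9357  ⇒  Cov = 422.9357 / 7 = 60.4194
Σ(R_m − R̄_m)² = 216.2171  ⇒  Var(R_m) = 216.2171 / 7 = 30.8882
β = Cov / Var(R_m) = 60.4194 / 30.8882 = 1.9561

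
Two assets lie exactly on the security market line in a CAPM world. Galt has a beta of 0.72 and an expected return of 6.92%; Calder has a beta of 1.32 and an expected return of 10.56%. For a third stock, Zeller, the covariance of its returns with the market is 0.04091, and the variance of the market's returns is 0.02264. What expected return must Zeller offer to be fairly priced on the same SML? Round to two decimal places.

MRP = (10.56% − 6.92%) / (1.32 − 0.72) = 6.0667%
R_f = 6.92% − 0.72 × 6.0667% = 2.5520%
β_Zeller = Cov / Var(R_m) = 0.04091 / 0.02264 = 1.8070
E(R_Zeller) = R_f + β × MRP = 2.5520% + 1.8070 × 6.0667% = 13.51%

13.51%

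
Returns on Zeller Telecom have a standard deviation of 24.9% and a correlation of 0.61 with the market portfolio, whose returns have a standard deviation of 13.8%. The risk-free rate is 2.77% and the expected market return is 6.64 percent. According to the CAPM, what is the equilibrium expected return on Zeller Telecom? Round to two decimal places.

7.03%

β = ρ × σ_i / σ_m = 0.61 × 24.9% / 13.8% = 1.1007
MRP = 6.64% − 2.77% = 3.87%
E(R) = 2.77% + 1.1007 × 3.87% = 7.03%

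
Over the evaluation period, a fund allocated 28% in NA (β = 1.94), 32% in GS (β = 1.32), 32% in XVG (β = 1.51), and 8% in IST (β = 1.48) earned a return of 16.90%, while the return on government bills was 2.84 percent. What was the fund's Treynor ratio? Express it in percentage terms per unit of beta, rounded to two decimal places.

8.97%

β_P = 0.28×1.94 + 0.32×1.32 + 0.32×1.51 + 0.08×1.48 = 1.5672
Treynor = (R_P − R_f) / β_P = (16.90% − 2.84%) / 1.5672 = 14.06% / 1.5672 = 8.97%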